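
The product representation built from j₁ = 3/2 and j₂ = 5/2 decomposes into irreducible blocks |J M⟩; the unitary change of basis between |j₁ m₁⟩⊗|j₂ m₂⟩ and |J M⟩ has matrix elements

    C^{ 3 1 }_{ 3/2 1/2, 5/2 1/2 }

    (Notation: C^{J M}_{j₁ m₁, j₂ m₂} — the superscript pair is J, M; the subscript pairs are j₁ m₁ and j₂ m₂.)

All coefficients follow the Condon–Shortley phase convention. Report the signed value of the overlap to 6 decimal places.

√[7·1!2!4!/8! · 2!1!3!2!4!2!] = √(48/5)
  +(−1)^0/∏(0,1,1,3,1,1)! = 1/6  (running 1/6)
  +(−1)^1/∏(1,0,0,2,2,2)! = -1/8  (running 1/24)
⟨..|..⟩ = √(48/5)·(1/24) = +0.129099

+√(1/60) ≈ +0.129099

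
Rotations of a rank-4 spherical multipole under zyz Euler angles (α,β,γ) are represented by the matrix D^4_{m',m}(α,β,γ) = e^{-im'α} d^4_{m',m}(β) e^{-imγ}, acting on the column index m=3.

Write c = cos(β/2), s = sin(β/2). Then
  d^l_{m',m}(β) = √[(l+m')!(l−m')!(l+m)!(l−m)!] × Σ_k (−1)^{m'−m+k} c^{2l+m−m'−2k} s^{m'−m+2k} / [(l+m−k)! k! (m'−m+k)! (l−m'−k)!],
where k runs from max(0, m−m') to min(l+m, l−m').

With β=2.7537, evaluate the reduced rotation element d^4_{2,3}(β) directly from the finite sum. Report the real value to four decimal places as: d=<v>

d=-0.0028

d^4_{2,3}(β=2.7537) via the finite sum:
With c≡cos(β/2)=0.192733 and s≡sin(β/2)=0.981251, N=[720·2·5040·1]^{1/2}=2693.993318
k∈{1,2} keeps every argument non-negative
  k=1: (−1)^0·2693.9933/(720)·0.1927^7·0.9813^1 = +0.000036
  k=2: (−1)^1·2693.9933/(240)·0.1927^5·0.9813^3 = -0.002820
d^4_{2,3}(2.7537) = +0.000036 -0.002820 = -0.002784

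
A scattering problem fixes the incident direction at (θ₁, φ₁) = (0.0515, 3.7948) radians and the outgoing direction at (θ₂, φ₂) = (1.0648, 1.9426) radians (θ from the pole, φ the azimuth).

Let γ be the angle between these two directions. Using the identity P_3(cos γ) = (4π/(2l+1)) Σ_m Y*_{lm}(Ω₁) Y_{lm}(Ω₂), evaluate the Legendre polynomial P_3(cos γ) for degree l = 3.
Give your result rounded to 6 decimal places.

-0.445194

Addition theorem: P_3(cos γ) = (4π/7) Σ_m Y*_{lm}(Ω₁) Y_{lm}(Ω₂), m = −3…3:
  term(m=-3) = +0.000012-0.000011i   from Y*(Ω₁)=+0.000022-0.000053i, Y(Ω₂)=+0.250758+0.122800i
  term(m=-2) = -0.000867-0.000547i   from Y*(Ω₁)=+0.000707+0.002611i, Y(Ω₂)=-0.278937+0.256545i
  term(m=-1) = -0.000909+0.003144i   from Y*(Ω₁)=-0.052671-0.040308i, Y(Ω₂)=-0.017928-0.045976i
  term(m=+0) = -0.244464+0.000000i   from Y*(Ω₁)=+0.740425-0.000000i, Y(Ω₂)=-0.330167+0.000000i
  term(m=+1) = -0.000909-0.003144i   from Y*(Ω₁)=+0.052671-0.040308i, Y(Ω₂)=+0.017928-0.045976i
  term(m=+2) = -0.000867+0.000547i   from Y*(Ω₁)=+0.000707-0.002611i, Y(Ω₂)=-0.278937-0.256545i
  term(m=+3) = +0.000012+0.000011i   from Y*(Ω₁)=-0.000022-0.000053i, Y(Ω₂)=-0.250758+0.122800i
Σ over m = -0.247992-0.000000i; ×(4π/7) → -0.445194-0.000000i. Real part: -0.445194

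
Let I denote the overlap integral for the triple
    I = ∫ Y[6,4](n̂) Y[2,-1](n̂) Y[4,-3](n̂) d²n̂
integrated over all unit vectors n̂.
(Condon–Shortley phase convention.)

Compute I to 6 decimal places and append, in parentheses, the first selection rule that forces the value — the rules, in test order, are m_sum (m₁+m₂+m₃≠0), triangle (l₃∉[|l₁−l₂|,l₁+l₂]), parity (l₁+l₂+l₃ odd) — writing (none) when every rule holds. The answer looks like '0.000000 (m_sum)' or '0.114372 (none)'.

Checks pass: Σm=0; 12 even; l₃=4∈[4,8].
(2·6+1)(2·2+1)(2·4+1) = 585
Δ: 4! 8! 0! / 13! → 1/6435
sum: t=2:+1/2304 = 1/2304
3j²(6 2 4; 0 0 0) = Δ·Π!·Σ² = 5/143  (sign +1)
sum: t=1:−1/30240 = -1/30240
3j²(6 2 4; 4 -1 -3) = Δ·Π!·Σ² = 16/429  (sign +1)
combine: 4πI² = 585·5/143·16/429 = 1200/1573
take √, sign +1: I = 0.24638901
No selection rule forces the value: the integral is nonzero (none).

0.246389 (none)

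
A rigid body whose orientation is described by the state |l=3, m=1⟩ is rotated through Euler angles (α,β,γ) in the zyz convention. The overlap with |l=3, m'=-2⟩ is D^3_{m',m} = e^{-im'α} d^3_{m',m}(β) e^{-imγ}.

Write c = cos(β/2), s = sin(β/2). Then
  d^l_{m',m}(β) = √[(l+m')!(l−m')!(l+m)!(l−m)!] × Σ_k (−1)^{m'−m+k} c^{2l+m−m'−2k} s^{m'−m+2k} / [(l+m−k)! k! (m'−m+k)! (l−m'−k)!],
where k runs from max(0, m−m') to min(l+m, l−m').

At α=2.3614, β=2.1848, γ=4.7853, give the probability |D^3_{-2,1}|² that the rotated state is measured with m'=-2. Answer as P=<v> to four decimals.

P=0.1376

D^3_{-2,1}(2.3614,2.1848,4.7853) = e^{-i·-2·2.3614}·d^3_{-2,1}(2.1848)·e^{-i·1·4.7853}. Compute d first:
Half-angle: c=0.460356, s=0.887734. N=√(1·120·24·2)=75.894664
Admissible k: 3..4 (factorial args all ≥0)
  k=3: (−1)^0·75.8947/(12)·0.4604^3·0.8877^3 = +0.431679
  k=4: (−1)^1·75.8947/(24)·0.4604^1·0.8877^5 = -0.802618
d^3_{-2,1}(2.1848) = +0.431679 -0.802618 = -0.370939
|D^3_{-2,1}|² = |d^3_{-2,1}(β)|² = (-0.370939)² = 0.137596 (the z-rotation phases have unit modulus)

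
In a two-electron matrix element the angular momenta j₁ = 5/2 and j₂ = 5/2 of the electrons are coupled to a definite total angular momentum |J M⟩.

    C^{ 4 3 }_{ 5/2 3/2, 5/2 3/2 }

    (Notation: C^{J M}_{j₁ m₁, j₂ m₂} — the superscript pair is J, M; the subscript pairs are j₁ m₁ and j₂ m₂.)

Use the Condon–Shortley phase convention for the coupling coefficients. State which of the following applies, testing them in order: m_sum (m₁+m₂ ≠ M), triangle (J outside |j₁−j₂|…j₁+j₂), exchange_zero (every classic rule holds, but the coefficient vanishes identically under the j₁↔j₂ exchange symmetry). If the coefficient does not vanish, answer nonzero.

m-sum: m₁+m₂ = 3/2+3/2 = 3, M = 3  ✓
triangle: |j₁−j₂| = 0 ≤ J = 4 ≤ j₁+j₂ = 5  ✓
exchange: j₁=j₂ and m₁=m₂, and (−1)^(j₁+j₂−J) = (−1)^1 = −1 forces ⟨j₁m₁;j₂m₂|JM⟩ = −⟨j₂m₂;j₁m₁|JM⟩ = −⟨j₁m₁;j₂m₂|JM⟩ ⇒ the coefficient vanishes identically
Racah sum check: Σ_k collapses to 0 ⇒ CG = 0

exchange_zero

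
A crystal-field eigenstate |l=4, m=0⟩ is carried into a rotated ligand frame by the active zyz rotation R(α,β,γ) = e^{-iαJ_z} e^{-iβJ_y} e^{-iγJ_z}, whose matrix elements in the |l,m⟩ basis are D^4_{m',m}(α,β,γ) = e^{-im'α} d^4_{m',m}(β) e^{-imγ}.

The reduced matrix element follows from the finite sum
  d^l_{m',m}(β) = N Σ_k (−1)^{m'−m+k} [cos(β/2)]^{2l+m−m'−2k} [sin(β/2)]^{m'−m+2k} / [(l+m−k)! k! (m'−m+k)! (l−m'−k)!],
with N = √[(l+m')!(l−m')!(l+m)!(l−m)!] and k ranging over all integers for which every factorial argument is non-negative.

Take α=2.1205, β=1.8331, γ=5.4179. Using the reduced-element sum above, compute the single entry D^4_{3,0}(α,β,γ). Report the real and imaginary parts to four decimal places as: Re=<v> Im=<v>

Re=0.3444 Im=-0.0270

D^4_{3,0}(2.1205,1.8331,5.4179) = e^{-i·3·2.1205}·d^4_{3,0}(1.8331)·e^{-i·0·5.4179}. Compute d first:
With c≡cos(β/2)=0.608561 and s≡sin(β/2)=0.793507, N=[5040·1·24·24]^{1/2}=1703.830978
Admissible k: 0..1 (factorial args all ≥0)
  k=0: (−1)^3·1703.8310/(144)·0.6086^5·0.7935^3 = -0.493444
  k=1: (−1)^4·1703.8310/(144)·0.6086^3·0.7935^5 = +0.838939
d^4_{3,0}(1.8331) = -0.493444 +0.838939 = +0.345495
Phases: e^{-i·(3)·2.1205}=+0.996935-0.078235i, e^{-i·(0)·5.4179}=+1.000000+0.000000i ⇒ D=+0.344436-0.027030i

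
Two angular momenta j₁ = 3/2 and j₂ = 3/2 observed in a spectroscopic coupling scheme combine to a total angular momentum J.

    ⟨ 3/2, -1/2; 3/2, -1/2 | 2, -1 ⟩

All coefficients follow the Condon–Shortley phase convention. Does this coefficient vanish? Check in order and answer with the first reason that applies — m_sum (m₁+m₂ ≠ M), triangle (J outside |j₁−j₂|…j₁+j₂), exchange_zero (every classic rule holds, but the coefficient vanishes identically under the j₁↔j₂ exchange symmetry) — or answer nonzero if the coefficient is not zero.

m-sum: m₁+m₂ = -1/2+(-1/2) = -1, M = -1  ✓
triangle: |j₁−j₂| = 0 ≤ J = 2 ≤ j₁+j₂ = 3  ✓
exchange: j₁=j₂ and m₁=m₂, and (−1)^(j₁+j₂−J) = (−1)^1 = −1 forces ⟨j₁m₁;j₂m₂|JM⟩ = −⟨j₂m₂;j₁m₁|JM⟩ = −⟨j₁m₁;j₂m₂|JM⟩ ⇒ the coefficient vanishes identically
Racah sum check: Σ_k collapses to 0 ⇒ CG = 0

exchange_zero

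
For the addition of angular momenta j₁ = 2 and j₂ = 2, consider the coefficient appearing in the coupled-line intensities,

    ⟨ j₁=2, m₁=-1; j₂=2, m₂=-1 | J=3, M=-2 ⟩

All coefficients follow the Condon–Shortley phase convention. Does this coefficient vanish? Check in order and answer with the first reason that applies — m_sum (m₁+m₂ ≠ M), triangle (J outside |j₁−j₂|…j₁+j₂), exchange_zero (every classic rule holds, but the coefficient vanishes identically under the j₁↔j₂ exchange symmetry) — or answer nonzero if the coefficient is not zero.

m-sum: m₁+m₂ = -1+(-1) = -2, M = -2  ✓
triangle: |j₁−j₂| = 0 ≤ J = 3 ≤ j₁+j₂ = 4  ✓
exchange: j₁=j₂ and m₁=m₂, and (−1)^(j₁+j₂−J) = (−1)^1 = −1 forces ⟨j₁m₁;j₂m₂|JM⟩ = −⟨j₂m₂;j₁m₁|JM⟩ = −⟨j₁m₁;j₂m₂|JM⟩ ⇒ the coefficient vanishes identically
Racah sum check: Σ_k collapses to 0 ⇒ CG = 0

exchange_zero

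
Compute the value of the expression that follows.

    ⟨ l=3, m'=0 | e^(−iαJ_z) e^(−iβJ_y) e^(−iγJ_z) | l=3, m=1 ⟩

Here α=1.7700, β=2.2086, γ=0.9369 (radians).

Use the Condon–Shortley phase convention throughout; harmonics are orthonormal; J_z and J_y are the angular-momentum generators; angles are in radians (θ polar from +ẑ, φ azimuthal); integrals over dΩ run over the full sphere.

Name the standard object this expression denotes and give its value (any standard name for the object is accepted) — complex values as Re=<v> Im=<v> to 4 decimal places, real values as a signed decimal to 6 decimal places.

This is a Wigner D-matrix element — the rotation-matrix element ⟨l m'| R(α,β,γ) |l m⟩ in the angular-momentum basis.
Split into d^3_{0,1}(β=2.2086) × two z-phases.
With c≡cos(β/2)=0.449760 and s≡sin(β/2)=0.893150, N=[6·6·24·2]^{1/2}=41.569219
The bounds max(0,m−m')=1 and min(l+m,l−m')=3 give 3 terms
  k=1: (−1)^0·41.5692/(12)·0.4498^5·0.8931^1 = +0.056940
  k=2: (−1)^1·41.5692/(4)·0.4498^3·0.8931^3 = -0.673637
  k=3: (−1)^2·41.5692/(12)·0.4498^1·0.8931^5 = +0.885507
d^3_{0,1}(2.2086) = +0.056940 -0.673637 +0.885507 = +0.268810
Phases: e^{-i·(0)·1.7700}=+1.000000+0.000000i, e^{-i·(1)·0.9369}=+0.592289-0.805726i ⇒ D=+0.159213-0.216587i

Wigner D-matrix element, Re=0.1592 Im=-0.2166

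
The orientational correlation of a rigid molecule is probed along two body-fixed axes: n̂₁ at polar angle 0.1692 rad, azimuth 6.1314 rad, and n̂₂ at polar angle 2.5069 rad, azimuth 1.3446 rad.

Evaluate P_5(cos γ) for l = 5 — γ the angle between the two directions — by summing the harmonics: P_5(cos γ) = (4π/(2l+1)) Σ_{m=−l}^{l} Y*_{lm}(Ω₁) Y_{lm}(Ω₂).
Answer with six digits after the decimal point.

Addition theorem: P_5(cos γ) = (4π/11) Σ_m Y*_{lm}(Ω₁) Y_{lm}(Ω₂), m = −5…5:
  term(m=-5) = (0.000001, -0.000002)   from Y*(Ω₁)=(0.000046, -0.000043), Y(Ω₂)=(0.030777, -0.014482)
  term(m=-4) = (-0.000162, -0.000050)   from Y*(Ω₁)=(0.000955, -0.000664), Y(Ω₂)=(-0.090256, -0.114861)
  term(m=-3) = (-0.000988, 0.004351)   from Y*(Ω₁)=(0.011490, -0.005626), Y(Ω₂)=(-0.218898, 0.271475)
  term(m=-2) = (0.040688, 0.006100)   from Y*(Ω₁)=(0.086565, -0.027117), Y(Ω₂)=(0.407921, 0.198253)
  term(m=-1) = (0.004134, -0.055457)   from Y*(Ω₁)=(0.385077, -0.058902), Y(Ω₂)=(0.032016, -0.139119)
  term(m=+0) = (0.273701, 0.000000)   from Y*(Ω₁)=(0.745021, -0.000000), Y(Ω₂)=(0.367374, 0.000000)
  term(m=+1) = (0.004134, 0.055457)   from Y*(Ω₁)=(-0.385077, -0.058902), Y(Ω₂)=(-0.032016, -0.139119)
  term(m=+2) = (0.040688, -0.006100)   from Y*(Ω₁)=(0.086565, 0.027117), Y(Ω₂)=(0.407921, -0.198253)
  term(m=+3) = (-0.000988, -0.004351)   from Y*(Ω₁)=(-0.011490, -0.005626), Y(Ω₂)=(0.218898, 0.271475)
  term(m=+4) = (-0.000162, 0.000050)   from Y*(Ω₁)=(0.000955, 0.000664), Y(Ω₂)=(-0.090256, 0.114861)
  term(m=+5) = (0.000001, 0.000002)   from Y*(Ω₁)=(-0.000046, -0.000043), Y(Ω₂)=(-0.030777, -0.014482)
Total Σ_m = (0.361047, -0.000000). Multiply by 1.142397: (0.412459, -0.000000). P_5(cos γ) = 0.412459

0.412459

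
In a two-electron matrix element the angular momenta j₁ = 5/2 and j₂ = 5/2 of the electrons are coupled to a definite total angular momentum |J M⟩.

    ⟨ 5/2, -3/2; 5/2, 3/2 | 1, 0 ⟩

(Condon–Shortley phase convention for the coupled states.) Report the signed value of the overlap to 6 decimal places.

−√(9/70) ≈ -0.358569

j₁+j₂−J=4  J+j₁−j₂=1  J−j₁+j₂=1  j₁+j₂+J+1=7
(j₁±m₁, j₂±m₂, J±M) = (1,4,4,1,1,1)
P² = 288/35
sum k=3..4:
  [3] −1/6 = -1/6
  [4] +1/24 = 1/24
S = -1/8
C² = P²·S² = 9/70 ; C = -0.358569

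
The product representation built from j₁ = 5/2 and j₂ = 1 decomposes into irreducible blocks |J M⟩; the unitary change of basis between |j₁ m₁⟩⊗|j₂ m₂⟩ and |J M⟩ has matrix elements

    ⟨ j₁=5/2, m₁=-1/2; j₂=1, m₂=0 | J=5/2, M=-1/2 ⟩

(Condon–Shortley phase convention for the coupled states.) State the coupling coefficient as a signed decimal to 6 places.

j₁+j₂−J=1  J+j₁−j₂=4  J−j₁+j₂=1  j₁+j₂+J+1=7
(j₁±m₁, j₂±m₂, J±M) = (2,3,1,1,2,3)
P² = 144/35
sum k=0..1:
  [0] +1/6 = 1/6
  [1] −1/4 = -1/4
S = -1/12
C² = P²·S² = 1/35 ; C = -0.169031

-0.169031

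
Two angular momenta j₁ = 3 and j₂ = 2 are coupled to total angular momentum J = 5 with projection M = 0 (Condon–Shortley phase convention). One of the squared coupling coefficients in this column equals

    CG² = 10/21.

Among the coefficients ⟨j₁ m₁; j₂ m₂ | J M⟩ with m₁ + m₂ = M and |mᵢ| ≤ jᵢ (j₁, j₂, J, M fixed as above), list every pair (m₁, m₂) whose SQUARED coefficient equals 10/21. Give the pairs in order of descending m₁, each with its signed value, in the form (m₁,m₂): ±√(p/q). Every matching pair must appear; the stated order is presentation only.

Admissible pairs with m₁+m₂ = M = 0: (-2,2), (-1,1), (0,0), (1,-1), (2,-2)
  (m₁,m₂)=(2,-2): CG² = 1/42, CG = +√(1/42)
  (m₁,m₂)=(1,-1): CG² = 5/21, CG = +√(5/21)
  (m₁,m₂)=(0,0): CG² = 10/21, CG = +√(10/21)   ← matches the target
  (m₁,m₂)=(-1,1): CG² = 5/21, CG = +√(5/21)
  (m₁,m₂)=(-2,2): CG² = 1/42, CG = +√(1/42)
Pairs with CG² = 10/21: (0,0): +√(10/21)

(0,0): +√(10/21)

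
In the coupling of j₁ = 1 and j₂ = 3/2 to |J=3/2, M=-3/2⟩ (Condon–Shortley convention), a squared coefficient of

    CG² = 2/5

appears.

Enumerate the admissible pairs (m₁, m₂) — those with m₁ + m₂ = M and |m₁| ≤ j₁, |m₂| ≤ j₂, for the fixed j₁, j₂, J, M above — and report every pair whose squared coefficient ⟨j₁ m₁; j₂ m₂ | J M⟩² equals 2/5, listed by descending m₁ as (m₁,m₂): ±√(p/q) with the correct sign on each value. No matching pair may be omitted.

(-1,-1/2): −√(2/5)

Admissible pairs with m₁+m₂ = M = -3/2: (-1,-1/2), (0,-3/2)
  (m₁,m₂)=(0,-3/2): CG² = 3/5, CG = +√(3/5)
  (m₁,m₂)=(-1,-1/2): CG² = 2/5, CG = −√(2/5)   ← matches the target
Pairs with CG² = 2/5: (-1,-1/2): −√(2/5)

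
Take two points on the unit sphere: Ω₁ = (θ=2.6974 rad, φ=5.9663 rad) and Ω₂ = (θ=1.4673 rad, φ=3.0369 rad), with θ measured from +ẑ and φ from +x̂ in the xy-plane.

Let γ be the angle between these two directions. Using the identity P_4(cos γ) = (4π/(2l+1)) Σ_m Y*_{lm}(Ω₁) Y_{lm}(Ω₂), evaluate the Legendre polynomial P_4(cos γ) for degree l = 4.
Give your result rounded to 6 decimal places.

-0.306091

Expand P_4 via completeness: Σ_{m} conj(Y_{4,m}) at Ω₁ times Y_{4,m} at Ω₂ —
  m=-4: (+0.004507-0.014403i) × (+0.395709+0.176130i) = +0.004320-0.004905i  (running Σ = +0.004320-0.004905i)
  m=-3: (-0.052123+0.072989i) × (-0.121023-0.039312i) = +0.009177-0.006784i  (running Σ = +0.013497-0.011690i)
  m=-2: (+0.234325-0.172206i) × (-0.299538-0.063652i) = -0.081150+0.036667i  (running Σ = -0.067653+0.024977i)
  m=-1: (-0.472242+0.154865i) × (+0.141431+0.014861i) = -0.069091+0.014885i  (running Σ = -0.136744+0.039862i)
  m=0: (+0.191142-0.000000i) × (+0.283906+0.000000i) = +0.054266+0.000000i  (running Σ = -0.082478+0.039862i)
  m=1: (+0.472242+0.154865i) × (-0.141431+0.014861i) = -0.069091-0.014885i  (running Σ = -0.151569+0.024977i)
  m=2: (+0.234325+0.172206i) × (-0.299538+0.063652i) = -0.081150-0.036667i  (running Σ = -0.232719-0.011690i)
  m=3: (+0.052123+0.072989i) × (+0.121023-0.039312i) = +0.009177+0.006784i  (running Σ = -0.223542-0.004905i)
  m=4: (+0.004507+0.014403i) × (+0.395709-0.176130i) = +0.004320+0.004905i  (running Σ = -0.219222-0.000000i)
Σ over m = -0.219222-0.000000i; ×(4π/9) → -0.306091-0.000000i. Real part: -0.306091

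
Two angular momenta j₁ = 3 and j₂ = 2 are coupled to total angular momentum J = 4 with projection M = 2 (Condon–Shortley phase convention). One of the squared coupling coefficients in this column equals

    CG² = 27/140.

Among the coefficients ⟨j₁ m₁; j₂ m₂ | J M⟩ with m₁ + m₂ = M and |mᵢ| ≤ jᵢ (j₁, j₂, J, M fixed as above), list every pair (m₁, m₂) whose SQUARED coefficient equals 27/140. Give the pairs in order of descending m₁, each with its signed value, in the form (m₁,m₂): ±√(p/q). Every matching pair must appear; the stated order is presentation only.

Admissible pairs with m₁+m₂ = M = 2: (0,2), (1,1), (2,0), (3,-1)
  (m₁,m₂)=(3,-1): CG² = 27/140, CG = +√(27/140)   ← matches the target
  (m₁,m₂)=(2,0): CG² = 12/35, CG = +√(12/35)
  (m₁,m₂)=(1,1): CG² = 1/28, CG = −√(1/28)
  (m₁,m₂)=(0,2): CG² = 3/7, CG = −√(3/7)
Pairs with CG² = 27/140: (3,-1): +√(27/140)

(3,-1): +√(27/140)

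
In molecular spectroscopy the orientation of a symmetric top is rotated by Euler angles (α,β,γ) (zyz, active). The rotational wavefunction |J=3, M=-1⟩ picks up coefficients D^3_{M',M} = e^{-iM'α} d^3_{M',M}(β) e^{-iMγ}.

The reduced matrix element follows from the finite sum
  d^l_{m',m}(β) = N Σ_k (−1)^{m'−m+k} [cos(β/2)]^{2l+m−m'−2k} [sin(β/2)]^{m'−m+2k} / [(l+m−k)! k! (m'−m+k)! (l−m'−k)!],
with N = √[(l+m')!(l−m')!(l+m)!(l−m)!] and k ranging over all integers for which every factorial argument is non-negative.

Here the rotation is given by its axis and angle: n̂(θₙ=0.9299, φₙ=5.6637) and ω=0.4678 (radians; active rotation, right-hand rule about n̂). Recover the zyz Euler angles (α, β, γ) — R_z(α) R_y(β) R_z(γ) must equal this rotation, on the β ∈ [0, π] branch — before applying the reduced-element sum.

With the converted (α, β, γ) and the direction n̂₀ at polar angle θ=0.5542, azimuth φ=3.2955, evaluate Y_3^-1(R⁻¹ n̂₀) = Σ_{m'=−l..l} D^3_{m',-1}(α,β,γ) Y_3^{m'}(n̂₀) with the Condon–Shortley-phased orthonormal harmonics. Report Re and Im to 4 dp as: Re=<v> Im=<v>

Re=-0.2932 Im=-0.3083

Axis–angle → zyz. n̂ = (sinθₙcosφₙ, sinθₙsinφₙ, cosθₙ) = (+0.652612, -0.465399, +0.597914), ω = 0.4678.
R = I cosω + sinω [n̂]ₓ + (1−cosω) n̂n̂ᵀ gives
  R = [+0.938320, -0.302245, -0.167937; +0.236982, +0.915833, -0.324175; +0.251782, +0.264382, +0.930972]
β = atan2(√(R₁₃²+R₂₃²), R₃₃) = 0.373731; α = atan2(R₂₃, R₁₃) mod 2π = 4.234411; γ = atan2(R₃₂, −R₃₁) mod 2π = 2.331789
Need the full column D^3_{m',-1} for m'=−3..3 at α=4.2344, β=0.3737, γ=2.3318.
cos(β/2)=0.982591, sin(β/2)=0.185780
d^3_{-3,-1}: single k=2 term ⇒ +0.124605;  D = -0.097440+0.077665i
d^3_{-2,-1}: k∈[1..2] ⇒ +0.538101 -0.038472 = +0.499629;  D = -0.096793-0.490163i
d^3_{-1,-1}: k∈[0..2] ⇒ +0.899990 -0.257383 +0.006901 = +0.649508;  D = +0.623669+0.181376i
d^3_{0,-1}: k∈[0..2] ⇒ -0.589460 +0.063216 -0.000753 = -0.526997;  D = +0.363439-0.381626i
d^3_{1,-1}: k∈[0..2] ⇒ +0.193037 -0.009201 +0.000041 = +0.183877;  D = -0.059902-0.173847i
d^3_{2,-1}: k∈[0..1] ⇒ -0.038472 +0.000688 = -0.037784;  D = -0.037382-0.005503i
d^3_{3,-1}: single k=0 term ⇒ +0.004454;  D = -0.002603+0.003615i
Y_3^{m'}(θ=0.5542,φ=3.2955) and Σ D·Y over m':
  (-0.0974+0.0777i)·(-0.0544+0.0271i)  (-0.0968-0.4902i)·(+0.2294-0.0729i)  (+0.6237+0.1814i)·(-0.4395+0.0682i)  (+0.3634-0.3816i)·(+0.1952+0.0000i)  (-0.0599-0.1738i)·(+0.4395+0.0682i)  (-0.0374-0.0055i)·(+0.2294+0.0729i)  (-0.0026+0.0036i)·(+0.0544+0.0271i)
Y_3^-1(R⁻¹ n̂) = -0.293169-0.308293i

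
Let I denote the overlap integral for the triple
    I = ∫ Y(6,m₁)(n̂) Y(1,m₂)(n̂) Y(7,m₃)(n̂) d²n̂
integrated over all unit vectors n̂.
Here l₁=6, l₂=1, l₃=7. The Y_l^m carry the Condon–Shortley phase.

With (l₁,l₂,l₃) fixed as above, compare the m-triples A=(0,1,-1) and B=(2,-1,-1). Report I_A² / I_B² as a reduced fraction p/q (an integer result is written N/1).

Shared (l₁,l₂,l₃)=(6,1,7): N and (l;000)² cancel in I_A²/I_B².
A: Δ = 0!·12!·2!/15! = 1/1365; Racah Σ t=0..0: t=0:+1/1036800 = 1/1036800; ⇒ 3j(6 1 7; 0 1 -1)² = 4/195, sgn +1
B: Δ = 0!·12!·2!/15! = 1/1365; Racah Σ t=0..0: t=0:+1/1935360 = 1/1935360; ⇒ 3j(6 1 7; 2 -1 -1)² = 1/91, sgn +1
I_A²/I_B² = (4/195)/(1/91) = 28/15

28/15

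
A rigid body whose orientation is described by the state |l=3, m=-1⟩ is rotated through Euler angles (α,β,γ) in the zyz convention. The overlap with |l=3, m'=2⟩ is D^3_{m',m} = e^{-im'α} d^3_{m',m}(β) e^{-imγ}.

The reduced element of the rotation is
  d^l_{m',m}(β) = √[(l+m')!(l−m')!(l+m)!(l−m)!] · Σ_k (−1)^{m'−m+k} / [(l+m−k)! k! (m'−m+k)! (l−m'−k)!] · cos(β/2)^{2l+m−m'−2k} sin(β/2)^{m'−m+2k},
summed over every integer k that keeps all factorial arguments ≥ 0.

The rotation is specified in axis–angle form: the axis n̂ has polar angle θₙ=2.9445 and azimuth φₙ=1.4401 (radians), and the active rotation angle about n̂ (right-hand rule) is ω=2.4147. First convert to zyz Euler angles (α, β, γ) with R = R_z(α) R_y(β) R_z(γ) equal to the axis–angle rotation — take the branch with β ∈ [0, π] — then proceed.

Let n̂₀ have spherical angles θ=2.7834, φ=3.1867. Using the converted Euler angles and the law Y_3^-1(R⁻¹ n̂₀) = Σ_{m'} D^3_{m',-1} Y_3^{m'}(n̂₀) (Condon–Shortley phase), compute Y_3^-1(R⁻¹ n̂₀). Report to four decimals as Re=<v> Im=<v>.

Axis–angle → zyz. n̂ = (sinθₙcosφₙ, sinθₙsinφₙ, cosθₙ) = (+0.025520, +0.194149, -0.980640), ω = 2.4147.
R = I cosω + sinω [n̂]ₓ + (1−cosω) n̂n̂ᵀ gives
  R = [-0.746105, +0.660342, +0.085295; -0.643028, -0.681383, -0.349618; -0.172748, -0.315699, +0.933002]
β = atan2(√(R₁₃²+R₂₃²), R₃₃) = 0.368130; α = atan2(R₂₃, R₁₃) mod 2π = 4.951682; γ = atan2(R₃₂, −R₃₁) mod 2π = 5.213075
Need the full column D^3_{m',-1} for m'=−3..3 at α=4.9517, β=0.3681, γ=5.2131.
cos(β/2)=0.983108, sin(β/2)=0.183028
d^3_{-3,-1}: single k=2 term ⇒ +0.121195;  D = +0.041811+0.113754i
d^3_{-2,-1}: k∈[1..2] ⇒ +0.531523 -0.036845 = +0.494678;  D = -0.410628+0.275845i
d^3_{-1,-1}: k∈[0..2] ⇒ +0.902832 -0.250339 +0.006508 = +0.659001;  D = -0.486660-0.444346i
d^3_{0,-1}: k∈[0..2] ⇒ -0.582255 +0.060543 -0.000699 = -0.522411;  D = -0.250772+0.458287i
d^3_{1,-1}: k∈[0..2] ⇒ +0.187754 -0.008677 +0.000038 = +0.179115;  D = +0.173030+0.046288i
d^3_{2,-1}: k∈[0..1] ⇒ -0.036845 +0.000639 = -0.036207;  D = +0.000800-0.036198i
d^3_{3,-1}: single k=0 term ⇒ +0.004201;  D = -0.004102+0.000905i
Y_3^{m'}(θ=2.7834,φ=3.1867) and Σ D·Y over m':
  (+0.0418+0.1138i)·(-0.0178+0.0024i)  (-0.4106+0.2758i)·(-0.1172+0.0106i)  (-0.4867-0.4443i)·(-0.3832+0.0173i)  (-0.2508+0.4583i)·(-0.4842+0.0000i)  (+0.1730+0.0463i)·(+0.3832+0.0173i)  (+0.0008-0.0362i)·(-0.1172-0.0106i)  (-0.0041+0.0009i)·(+0.0178+0.0024i)
Y_3^-1(R⁻¹ n̂) = +0.424707-0.073682i

Re=0.4247 Im=-0.0737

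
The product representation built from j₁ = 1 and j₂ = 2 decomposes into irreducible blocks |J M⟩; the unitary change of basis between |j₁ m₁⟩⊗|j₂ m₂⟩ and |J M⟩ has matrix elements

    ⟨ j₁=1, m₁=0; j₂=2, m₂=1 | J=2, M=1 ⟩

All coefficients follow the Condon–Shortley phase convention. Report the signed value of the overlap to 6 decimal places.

√[5·1!1!3!/6! · 1!1!3!1!3!1!] = √(3/2)
  +(−1)^0/∏(0,1,1,3,0,0)! = 1/6  (running 1/6)
  +(−1)^1/∏(1,0,0,2,1,1)! = -1/2  (running -1/3)
⟨..|..⟩ = √(3/2)·(-1/3) = -0.408248

-0.408248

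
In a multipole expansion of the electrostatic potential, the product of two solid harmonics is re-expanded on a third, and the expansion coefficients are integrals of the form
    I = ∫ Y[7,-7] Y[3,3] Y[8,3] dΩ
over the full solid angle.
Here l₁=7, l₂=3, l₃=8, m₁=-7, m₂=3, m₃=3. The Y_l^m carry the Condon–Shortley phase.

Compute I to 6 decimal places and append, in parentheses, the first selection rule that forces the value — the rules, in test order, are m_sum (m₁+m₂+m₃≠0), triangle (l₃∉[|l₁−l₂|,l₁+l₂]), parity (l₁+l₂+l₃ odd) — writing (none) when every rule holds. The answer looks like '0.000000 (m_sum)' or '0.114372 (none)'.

0.000000 (m_sum)

m-sum = -7 + 3 + 3 = -1 ≠ 0 ⇒ I = 0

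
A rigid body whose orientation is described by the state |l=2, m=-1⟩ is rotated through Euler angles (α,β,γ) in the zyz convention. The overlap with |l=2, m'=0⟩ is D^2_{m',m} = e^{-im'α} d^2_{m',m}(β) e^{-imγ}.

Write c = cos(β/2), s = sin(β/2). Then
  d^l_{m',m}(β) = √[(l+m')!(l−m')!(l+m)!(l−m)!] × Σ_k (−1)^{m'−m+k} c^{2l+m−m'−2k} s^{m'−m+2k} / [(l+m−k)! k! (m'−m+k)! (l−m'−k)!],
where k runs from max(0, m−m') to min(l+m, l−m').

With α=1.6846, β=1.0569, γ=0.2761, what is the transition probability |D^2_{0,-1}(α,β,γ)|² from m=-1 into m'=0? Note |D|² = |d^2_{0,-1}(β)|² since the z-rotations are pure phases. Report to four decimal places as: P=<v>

D^2_{0,-1}(1.6846,1.0569,0.2761) = e^{-i·0·1.6846}·d^2_{0,-1}(1.0569)·e^{-i·-1·0.2761}. Compute d first:
With c≡cos(β/2)=0.863590 and s≡sin(β/2)=0.504195, N=[2·2·1·6]^{1/2}=4.898979
Admissible k: 0..1 (factorial args all ≥0)
  k=0: (−1)^1·4.8990/(2)·0.8636^3·0.5042^1 = -0.795420
  k=1: (−1)^2·4.8990/(2)·0.8636^1·0.5042^3 = +0.271131
d^2_{0,-1}(1.0569) = -0.795420 +0.271131 = -0.524289
|D^2_{0,-1}|² = |d^2_{0,-1}(β)|² = (-0.524289)² = 0.274879 (the z-rotation phases have unit modulus)

P=0.2749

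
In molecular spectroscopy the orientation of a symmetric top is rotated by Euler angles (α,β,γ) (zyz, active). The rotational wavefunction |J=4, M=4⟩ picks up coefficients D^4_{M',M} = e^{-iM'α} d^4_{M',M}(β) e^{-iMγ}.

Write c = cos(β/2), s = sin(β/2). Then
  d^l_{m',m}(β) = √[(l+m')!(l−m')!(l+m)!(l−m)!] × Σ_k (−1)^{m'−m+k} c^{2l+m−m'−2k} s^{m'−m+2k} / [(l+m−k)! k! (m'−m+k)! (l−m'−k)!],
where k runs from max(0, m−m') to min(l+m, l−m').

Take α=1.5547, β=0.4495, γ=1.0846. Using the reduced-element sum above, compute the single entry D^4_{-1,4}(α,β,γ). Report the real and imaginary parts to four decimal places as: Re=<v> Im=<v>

Split into d^4_{-1,4}(β=0.4495) × two z-phases.
With c≡cos(β/2)=0.974850 and s≡sin(β/2)=0.222863, N=[6·120·40320·1]^{1/2}=5387.986637
Admissible k: 5..5 (factorial args all ≥0)
  k=5: (−1)^0·5387.9866/(720)·0.9748^3·0.2229^5 = +0.003811
d^4_{-1,4}(0.4495) = +0.003811
Phases: e^{-i·(-1)·1.5547}=+0.016096+0.999870i, e^{-i·(4)·1.0846}=-0.365332+0.930877i ⇒ D=-0.003570-0.001335i

Re=-0.0036 Im=-0.0013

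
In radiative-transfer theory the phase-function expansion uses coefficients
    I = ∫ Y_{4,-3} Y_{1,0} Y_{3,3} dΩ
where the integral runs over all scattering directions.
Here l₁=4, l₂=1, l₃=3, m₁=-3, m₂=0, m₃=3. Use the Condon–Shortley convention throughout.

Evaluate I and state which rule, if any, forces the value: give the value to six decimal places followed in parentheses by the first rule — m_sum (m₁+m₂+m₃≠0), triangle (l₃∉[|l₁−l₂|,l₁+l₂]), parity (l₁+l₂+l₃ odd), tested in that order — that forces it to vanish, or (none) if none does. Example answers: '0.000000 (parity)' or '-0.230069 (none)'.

-0.162868 (none)

m-sum 0 ✓  L=8 even ✓  3≤3≤5 ✓
Π(2lᵢ+1) = 9×3×7 = 189
triangle coeff Δ(4,1,3) = 1/252
Σ_t [1,1]: t=1:−1/36 = -1/36
(3j)²=4/63 [(4 1 3; 0 0 0)], sign=+1
Σ_t [1,1]: t=1:−1/720 = -1/720
(3j)²=1/36 [(4 1 3; -3 0 3)], sign=-1
⇒ 4πI² = 1/3
I = (-1)√(1/3/(4π)) = -0.16286750
No selection rule forces the value: the integral is nonzero (none).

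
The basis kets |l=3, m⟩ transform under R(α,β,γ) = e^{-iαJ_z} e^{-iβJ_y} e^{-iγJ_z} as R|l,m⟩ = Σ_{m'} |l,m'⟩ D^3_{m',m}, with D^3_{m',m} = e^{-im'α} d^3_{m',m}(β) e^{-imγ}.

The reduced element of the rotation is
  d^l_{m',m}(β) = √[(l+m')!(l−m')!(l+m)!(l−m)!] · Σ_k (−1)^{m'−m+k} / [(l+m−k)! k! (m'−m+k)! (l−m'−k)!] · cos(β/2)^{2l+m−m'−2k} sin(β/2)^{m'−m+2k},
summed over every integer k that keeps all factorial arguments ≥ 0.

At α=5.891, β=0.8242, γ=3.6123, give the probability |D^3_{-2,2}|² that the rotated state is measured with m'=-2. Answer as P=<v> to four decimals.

First d^3_{-2,2}(β=0.8242), then the phase factors e^{-i(-2)α} and e^{-i(2)γ}:
With c≡cos(β/2)=0.916282 and s≡sin(β/2)=0.400534, N=[1·120·120·1]^{1/2}=120.000000
Admissible k: 4..5 (factorial args all ≥0)
  k=4: (−1)^0·120.0000/(24)·0.9163^2·0.4005^4 = +0.108041
  k=5: (−1)^1·120.0000/(120)·0.9163^0·0.4005^6 = -0.004129
d^3_{-2,2}(0.8242) = +0.108041 -0.004129 = +0.103912
|D^3_{-2,2}|² = |d^3_{-2,2}(β)|² = (+0.103912)² = 0.010798 (the z-rotation phases have unit modulus)

P=0.0108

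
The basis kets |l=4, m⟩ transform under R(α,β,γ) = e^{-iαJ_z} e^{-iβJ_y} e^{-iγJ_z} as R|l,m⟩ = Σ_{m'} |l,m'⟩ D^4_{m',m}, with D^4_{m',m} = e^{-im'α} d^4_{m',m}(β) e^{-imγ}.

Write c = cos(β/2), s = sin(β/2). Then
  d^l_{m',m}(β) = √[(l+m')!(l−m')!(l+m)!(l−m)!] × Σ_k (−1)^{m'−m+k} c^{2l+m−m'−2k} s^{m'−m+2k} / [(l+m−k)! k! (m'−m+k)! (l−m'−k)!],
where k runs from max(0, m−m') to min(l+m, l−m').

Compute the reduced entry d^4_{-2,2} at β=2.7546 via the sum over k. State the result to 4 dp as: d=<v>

d^4_{-2,2}(β=2.7546) via the finite sum:
With c≡cos(β/2)=0.192291 and s≡sin(β/2)=0.981338, N=[2·720·720·2]^{1/2}=1440.000000
k: max(0,(2)−(-2))=4 … min(4+(2),4−(-2))=6
  k=4: (−1)^0·1440.0000/(96)·0.1923^4·0.9813^4 = +0.019020
  k=5: (−1)^1·1440.0000/(120)·0.1923^2·0.9813^6 = -0.396288
  k=6: (−1)^2·1440.0000/(1440)·0.1923^0·0.9813^8 = +0.860099
d^4_{-2,2}(2.7546) = +0.019020 -0.396288 +0.860099 = +0.482831

d=0.4828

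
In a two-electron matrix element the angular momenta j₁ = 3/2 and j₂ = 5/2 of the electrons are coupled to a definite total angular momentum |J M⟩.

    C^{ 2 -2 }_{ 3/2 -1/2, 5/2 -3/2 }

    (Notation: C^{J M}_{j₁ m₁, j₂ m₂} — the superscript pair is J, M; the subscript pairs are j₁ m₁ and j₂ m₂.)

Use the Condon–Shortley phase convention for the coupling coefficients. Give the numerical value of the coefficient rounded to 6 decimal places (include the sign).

√[5·2!1!3!/7! · 1!2!1!4!0!4!] = √(96/7)
  +(−1)^1/∏(1,1,1,0,0,3)! = -1/6  (running -1/6)
⟨..|..⟩ = √(96/7)·(-1/6) = -0.617213

-0.617213  (= −√(8/21))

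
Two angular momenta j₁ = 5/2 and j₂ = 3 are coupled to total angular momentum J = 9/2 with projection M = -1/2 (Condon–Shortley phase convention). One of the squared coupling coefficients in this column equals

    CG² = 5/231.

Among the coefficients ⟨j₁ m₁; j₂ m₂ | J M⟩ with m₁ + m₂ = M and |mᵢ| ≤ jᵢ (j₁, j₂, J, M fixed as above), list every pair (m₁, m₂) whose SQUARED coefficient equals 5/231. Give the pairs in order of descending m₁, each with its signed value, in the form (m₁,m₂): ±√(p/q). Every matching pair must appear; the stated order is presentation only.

(5/2,-3): +√(5/231)

Admissible pairs with m₁+m₂ = M = -1/2: (-5/2,2), (-3/2,1), (-1/2,0), (1/2,-1), (3/2,-2), (5/2,-3)
  (m₁,m₂)=(5/2,-3): CG² = 5/231, CG = +√(5/231)   ← matches the target
  (m₁,m₂)=(3/2,-2): CG² = 361/1386, CG = +√(361/1386)
  (m₁,m₂)=(1/2,-1): CG² = 160/693, CG = +√(160/693)
  (m₁,m₂)=(-1/2,0): CG² = 10/231, CG = −√(10/231)
  (m₁,m₂)=(-3/2,1): CG² = 35/99, CG = −√(35/99)
  (m₁,m₂)=(-5/2,2): CG² = 125/1386, CG = −√(125/1386)
Pairs with CG² = 5/231: (5/2,-3): +√(5/231)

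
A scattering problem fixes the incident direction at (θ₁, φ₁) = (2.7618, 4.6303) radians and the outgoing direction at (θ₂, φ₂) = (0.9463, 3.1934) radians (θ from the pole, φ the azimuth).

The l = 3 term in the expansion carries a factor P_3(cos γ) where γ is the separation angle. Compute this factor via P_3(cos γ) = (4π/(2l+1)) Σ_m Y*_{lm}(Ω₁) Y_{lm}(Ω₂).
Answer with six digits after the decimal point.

0.436391

Term-by-term m-sum for l=3 (normalisation 4π/7 = 1.795196):
  [-3]  conj(Y_{3,-3})(Ω₁) = 0.00518 + 0.02062j ; Y_{3,-3}(Ω₂) = -0.22008 + 0.03448j ; Δ = -0.00185 - 0.00436j
  [-2]  conj(Y_{3,-2})(Ω₁) = 0.12870 - 0.02132j ; Y_{3,-2}(Ω₂) = 0.39116 - 0.04068j ; Δ = 0.04947 - 0.01357j
  [-1]  conj(Y_{3,-1})(Ω₁) = -0.03255 - 0.39558j ; Y_{3,-1}(Ω₂) = -0.18572 + 0.00963j ; Δ = 0.00985 + 0.07315j
  [+0]  conj(Y_{3,0})(Ω₁) = -0.45500 + 0.00000j ; Y_{3,0}(Ω₂) = -0.28162 + 0.00000j ; Δ = 0.12814 + 0.00000j
  [+1]  conj(Y_{3,1})(Ω₁) = 0.03255 - 0.39558j ; Y_{3,1}(Ω₂) = 0.18572 + 0.00963j ; Δ = 0.00985 - 0.07315j
  [+2]  conj(Y_{3,2})(Ω₁) = 0.12870 + 0.02132j ; Y_{3,2}(Ω₂) = 0.39116 + 0.04068j ; Δ = 0.04947 + 0.01357j
  [+3]  conj(Y_{3,3})(Ω₁) = -0.00518 + 0.02062j ; Y_{3,3}(Ω₂) = 0.22008 + 0.03448j ; Δ = -0.00185 + 0.00436j
Accumulated sum 0.24309 - 0.00000j; after 4π/(2l+1) scaling, 0.43639 - 0.00000j ⇒ P_3 = 0.436391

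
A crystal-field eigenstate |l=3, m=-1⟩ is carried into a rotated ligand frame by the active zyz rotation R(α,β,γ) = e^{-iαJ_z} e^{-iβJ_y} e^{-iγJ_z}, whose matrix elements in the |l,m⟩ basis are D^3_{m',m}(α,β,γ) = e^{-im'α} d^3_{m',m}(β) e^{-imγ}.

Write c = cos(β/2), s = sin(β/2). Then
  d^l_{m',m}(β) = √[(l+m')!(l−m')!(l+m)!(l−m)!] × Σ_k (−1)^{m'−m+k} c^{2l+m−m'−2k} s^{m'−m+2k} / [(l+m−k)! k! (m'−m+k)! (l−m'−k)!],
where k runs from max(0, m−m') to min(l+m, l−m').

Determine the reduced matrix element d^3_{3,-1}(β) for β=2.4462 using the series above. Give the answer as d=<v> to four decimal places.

d=0.3513

d^3_{3,-1}(β=2.4462) via the finite sum:
c=cos(2.446200/2)=0.340733, s=sin(2.446200/2)=0.940160; N=√[720·1·2·24]=185.903201
k: max(0,(-1)−(3))=0 … min(3+(-1),3−(3))=0
  k=0: (−1)^4·185.9032/(48)·0.3407^2·0.9402^4 = +0.351302
d^3_{3,-1}(2.4462) = +0.351302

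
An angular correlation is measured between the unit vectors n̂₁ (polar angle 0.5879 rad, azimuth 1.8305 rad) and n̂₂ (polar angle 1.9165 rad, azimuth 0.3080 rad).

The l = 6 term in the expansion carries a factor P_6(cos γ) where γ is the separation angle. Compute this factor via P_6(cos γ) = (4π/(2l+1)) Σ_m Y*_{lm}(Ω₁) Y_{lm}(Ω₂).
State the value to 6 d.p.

Addition theorem: P_6(cos γ) = (4π/13) Σ_m Y*_{lm}(Ω₁) Y_{lm}(Ω₂), m = −6…6:
  term(m=-6) = (-0.004514, 0.001346)   from Y*(Ω₁)=(-0.000177, -0.014058), Y(Ω₂)=(-0.091692, -0.322259)
  term(m=-5) = (-0.007305, -0.029660)   from Y*(Ω₁)=(-0.070380, 0.019651), Y(Ω₂)=(-0.012872, 0.417829)
  term(m=-4) = (0.016121, -0.003154)   from Y*(Ω₁)=(0.113294, 0.192486), Y(Ω₂)=(0.024442, -0.069363)
  term(m=-3) = (-0.019679, -0.134868)   from Y*(Ω₁)=(0.299943, -0.303738), Y(Ω₂)=(0.192414, -0.254799)
  term(m=-2) = (0.079142, -0.007668)   from Y*(Ω₁)=(-0.378986, -0.216695), Y(Ω₂)=(-0.148656, 0.105232)
  term(m=-1) = (-0.000117, -0.002424)   from Y*(Ω₁)=(-0.002384, 0.008971), Y(Ω₂)=(-0.249114, 0.079249)
  term(m=+0) = (-0.087217, -0.000000)   from Y*(Ω₁)=(-0.421744, -0.000000), Y(Ω₂)=(0.206800, 0.000000)
  term(m=+1) = (-0.000117, 0.002424)   from Y*(Ω₁)=(0.002384, 0.008971), Y(Ω₂)=(0.249114, 0.079249)
  term(m=+2) = (0.079142, 0.007668)   from Y*(Ω₁)=(-0.378986, 0.216695), Y(Ω₂)=(-0.148656, -0.105232)
  term(m=+3) = (-0.019679, 0.134868)   from Y*(Ω₁)=(-0.299943, -0.303738), Y(Ω₂)=(-0.192414, -0.254799)
  term(m=+4) = (0.016121, 0.003154)   from Y*(Ω₁)=(0.113294, -0.192486), Y(Ω₂)=(0.024442, 0.069363)
  term(m=+5) = (-0.007305, 0.029660)   from Y*(Ω₁)=(0.070380, 0.019651), Y(Ω₂)=(0.012872, 0.417829)
  term(m=+6) = (-0.004514, -0.001346)   from Y*(Ω₁)=(-0.000177, 0.014058), Y(Ω₂)=(-0.091692, 0.322259)
Total Σ_m = (0.040078, 0.000000). Multiply by 0.966644: (0.038741, 0.000000). P_6(cos γ) = 0.038741

0.038741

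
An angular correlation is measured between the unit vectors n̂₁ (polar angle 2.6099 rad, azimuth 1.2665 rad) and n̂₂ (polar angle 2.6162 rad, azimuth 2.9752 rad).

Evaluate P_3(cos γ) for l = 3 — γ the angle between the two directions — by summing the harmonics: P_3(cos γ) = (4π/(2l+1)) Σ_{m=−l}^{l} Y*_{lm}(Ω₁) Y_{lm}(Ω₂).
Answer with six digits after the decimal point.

Expand P_3 via completeness: Σ_{m} conj(Y_{3,m}) at Ω₁ times Y_{3,m} at Ω₂ —
  [-3]  conj(Y_{3,-3})(Ω₁) = -0.043023-0.033246i ; Y_{3,-3}(Ω₂) = -0.046217-0.025199i ; Δ = +0.001151+0.002621i
  [-2]  conj(Y_{3,-2})(Ω₁) = +0.185774-0.129452i ; Y_{3,-2}(Ω₂) = -0.210209-0.072657i ; Δ = -0.048457+0.013714i
  [-1]  conj(Y_{3,-1})(Ω₁) = +0.133277+0.424383i ; Y_{3,-1}(Ω₂) = -0.438353-0.073619i ; Δ = -0.027180-0.195841i
  [+0]  conj(Y_{3,0})(Ω₁) = -0.229919-0.000000i ; Y_{3,0}(Ω₂) = -0.239623+0.000000i ; Δ = +0.055094+0.000000i
  [+1]  conj(Y_{3,1})(Ω₁) = -0.133277+0.424383i ; Y_{3,1}(Ω₂) = +0.438353-0.073619i ; Δ = -0.027180+0.195841i
  [+2]  conj(Y_{3,2})(Ω₁) = +0.185774+0.129452i ; Y_{3,2}(Ω₂) = -0.210209+0.072657i ; Δ = -0.048457-0.013714i
  [+3]  conj(Y_{3,3})(Ω₁) = +0.043023-0.033246i ; Y_{3,3}(Ω₂) = +0.046217-0.025199i ; Δ = +0.001151-0.002621i
Total Σ_m = -0.093878+0.000000i. Multiply by 1.795196: -0.168530+0.000000i. P_3(cos γ) = -0.168530

-0.168530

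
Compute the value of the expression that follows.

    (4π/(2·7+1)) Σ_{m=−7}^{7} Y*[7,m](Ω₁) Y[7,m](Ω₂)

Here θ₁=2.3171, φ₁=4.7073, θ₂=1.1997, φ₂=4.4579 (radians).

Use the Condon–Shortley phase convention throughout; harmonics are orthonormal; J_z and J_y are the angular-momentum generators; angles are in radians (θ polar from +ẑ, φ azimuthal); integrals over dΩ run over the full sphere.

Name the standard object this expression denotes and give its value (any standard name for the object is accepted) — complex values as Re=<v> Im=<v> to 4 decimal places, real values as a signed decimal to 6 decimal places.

Legendre polynomial (addition theorem), +0.027674

This sum is the spherical-harmonic addition theorem: it equals the Legendre polynomial P_l(cos γ) of the angle γ between the two directions.
Expand P_7 via completeness: Σ_{m} conj(Y_{7,m}) at Ω₁ times Y_{7,m} at Ω₂ —
  m=-7: Y*=(0.002048, 0.057470)  Y=(0.298527, 0.063824)  product (-0.003057, 0.017287)
  m=-6: Y*=(0.198879, -0.006074)  Y=(-0.019489, -0.444042)  product (-0.006573, -0.088192)
  m=-5: Y*=(-0.009943, -0.390682)  Y=(-0.174934, 0.053798)  product (0.022757, 0.067809)
  m=-4: Y*=(-0.433127, 0.008818)  Y=(-0.136018, -0.220444)  product (0.060857, 0.094281)
  m=-3: Y*=(0.001979, 0.129631)  Y=(-0.198517, 0.207421)  product (-0.027281, -0.025323)
  m=-2: Y*=(-0.304652, 0.003101)  Y=(-0.129408, -0.072212)  product (0.039648, 0.021598)
  m=-1: Y*=(0.001415, 0.278103)  Y=(-0.077454, 0.297753)  product (-0.082916, -0.021119)
  m=+0: Y*=(-0.230446, -0.000000)  Y=(-0.113526, 0.000000)  product (0.026162, 0.000000)
  m=+1: Y*=(-0.001415, 0.278103)  Y=(0.077454, 0.297753)  product (-0.082916, 0.021119)
  m=+2: Y*=(-0.304652, -0.003101)  Y=(-0.129408, 0.072212)  product (0.039648, -0.021598)
  m=+3: Y*=(-0.001979, 0.129631)  Y=(0.198517, 0.207421)  product (-0.027281, 0.025323)
  m=+4: Y*=(-0.433127, -0.008818)  Y=(-0.136018, 0.220444)  product (0.060857, -0.094281)
  m=+5: Y*=(0.009943, -0.390682)  Y=(0.174934, 0.053798)  product (0.022757, -0.067809)
  m=+6: Y*=(0.198879, 0.006074)  Y=(-0.019489, 0.444042)  product (-0.006573, 0.088192)
  m=+7: Y*=(-0.002048, 0.057470)  Y=(-0.298527, 0.063824)  product (-0.003057, -0.017287)
Σ over m = (0.033034, 0.000000); ×(4π/15) → (0.027674, 0.000000). Real part: 0.027674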